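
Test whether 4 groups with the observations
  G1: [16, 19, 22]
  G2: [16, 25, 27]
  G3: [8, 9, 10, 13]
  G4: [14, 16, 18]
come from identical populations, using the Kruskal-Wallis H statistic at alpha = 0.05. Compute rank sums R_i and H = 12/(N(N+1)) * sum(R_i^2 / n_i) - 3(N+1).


Step 1: Combine all N = 13 observations and assign midranks.
sorted (value, group, rank): (8,G3,1), (9,G3,2), (10,G3,3), (13,G3,4), (14,G4,5), (16,G1,7), (16,G2,7), (16,G4,7), (18,G4,9), (19,G1,10), (22,G1,11), (25,G2,12), (27,G2,13)
Step 2: Sum ranks within each group.
R_1 = 28 (n_1 = 3)
R_2 = 32 (n_2 = 3)
R_3 = 10 (n_3 = 4)
R_4 = 21 (n_4 = 3)
Step 3: H = 12/(N(N+1)) * sum(R_i^2/n_i) - 3(N+1)
     = 12/(13*14) * (28^2/3 + 32^2/3 + 10^2/4 + 21^2/3) - 3*14
     = 0.065934 * 774.667 - 42
     = 9.076923.
Step 4: Ties present; correction factor C = 1 - 24/(13^3 - 13) = 0.989011. Corrected H = 9.076923 / 0.989011 = 9.177778.
Step 5: Under H0, H ~ chi^2(3); p-value = 0.027018.
Step 6: alpha = 0.05. reject H0.

H = 9.1778, df = 3, p = 0.027018, reject H0.


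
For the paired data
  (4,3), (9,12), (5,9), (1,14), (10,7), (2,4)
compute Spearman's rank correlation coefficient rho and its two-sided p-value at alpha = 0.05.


Step 1: Rank x and y separately (midranks; no ties here).
rank(x): 4->3, 9->5, 5->4, 1->1, 10->6, 2->2
rank(y): 3->1, 12->5, 9->4, 14->6, 7->3, 4->2
Step 2: d_i = R_x(i) - R_y(i); compute d_i^2.
  (3-1)^2=4, (5-5)^2=0, (4-4)^2=0, (1-6)^2=25, (6-3)^2=9, (2-2)^2=0
sum(d^2) = 38.
Step 3: rho = 1 - 6*38 / (6*(6^2 - 1)) = 1 - 228/210 = -0.085714.
Step 4: Under H0, t = rho * sqrt((n-2)/(1-rho^2)) = -0.1721 ~ t(4).
Step 5: Two-sided p-value from the t-distribution with 4 df = 0.871743.
Step 6: alpha = 0.05. fail to reject H0.

rho = -0.0857, p = 0.871743, fail to reject H0 at alpha = 0.05.


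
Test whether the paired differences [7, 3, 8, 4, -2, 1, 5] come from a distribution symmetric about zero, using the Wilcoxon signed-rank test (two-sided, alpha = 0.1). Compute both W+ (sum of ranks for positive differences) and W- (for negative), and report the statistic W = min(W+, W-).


Step 1: Drop any zero differences (none here) and take |d_i|.
|d| = [7, 3, 8, 4, 2, 1, 5]
Step 2: Midrank |d_i| (ties get averaged ranks).
ranks: |7|->6, |3|->3, |8|->7, |4|->4, |2|->2, |1|->1, |5|->5
Step 3: Attach original signs; sum ranks with positive sign and with negative sign.
W+ = 6 + 3 + 7 + 4 + 1 + 5 = 26
W- = 2 = 2
(Check: W+ + W- = 28 should equal n(n+1)/2 = 28.)
Step 4: Test statistic W = min(W+, W-) = 2.
Step 5: No ties, so the exact null distribution over the 2^7 = 128 sign assignments gives the two-sided p-value = 0.046875.
Step 6: alpha = 0.1. reject H0.

W+ = 26, W- = 2, W = min = 2, p = 0.046875, reject H0.


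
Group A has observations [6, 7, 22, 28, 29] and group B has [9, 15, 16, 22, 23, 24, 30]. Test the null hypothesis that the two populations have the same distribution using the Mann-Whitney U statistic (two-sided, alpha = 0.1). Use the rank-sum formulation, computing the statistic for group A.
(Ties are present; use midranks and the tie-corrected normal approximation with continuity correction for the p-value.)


Step 1: Combine and sort all 12 observations; assign midranks.
sorted (value, group): (6,X), (7,X), (9,Y), (15,Y), (16,Y), (22,X), (22,Y), (23,Y), (24,Y), (28,X), (29,X), (30,Y)
ranks: 6->1, 7->2, 9->3, 15->4, 16->5, 22->6.5, 22->6.5, 23->8, 24->9, 28->10, 29->11, 30->12
Step 2: Rank sum for X: R1 = 1 + 2 + 6.5 + 10 + 11 = 30.5.
Step 3: U_X = R1 - n1(n1+1)/2 = 30.5 - 5*6/2 = 30.5 - 15 = 15.5.
       U_Y = n1*n2 - U_X = 35 - 15.5 = 19.5.
Step 4: Ties are present, so use the tie-corrected normal approximation (with continuity correction) for the p-value.
Step 5: p-value = 0.807210; compare to alpha = 0.1. fail to reject H0.

U_X = 15.5, p = 0.807210, fail to reject H0 at alpha = 0.1.


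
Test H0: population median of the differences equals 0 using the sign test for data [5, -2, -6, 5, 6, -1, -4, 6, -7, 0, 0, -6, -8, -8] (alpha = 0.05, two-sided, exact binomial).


Step 1: Discard zero differences. Original n = 14; n_eff = number of nonzero differences = 12.
Nonzero differences (with sign): +5, -2, -6, +5, +6, -1, -4, +6, -7, -6, -8, -8
Step 2: Count signs: positive = 4, negative = 8.
Step 3: Under H0: P(positive) = 0.5, so the number of positives S ~ Bin(12, 0.5).
Step 4: Two-sided exact p-value = sum of Bin(12,0.5) probabilities at or below the observed probability = 0.387695.
Step 5: alpha = 0.05. fail to reject H0.

n_eff = 12, pos = 4, neg = 8, p = 0.387695, fail to reject H0.


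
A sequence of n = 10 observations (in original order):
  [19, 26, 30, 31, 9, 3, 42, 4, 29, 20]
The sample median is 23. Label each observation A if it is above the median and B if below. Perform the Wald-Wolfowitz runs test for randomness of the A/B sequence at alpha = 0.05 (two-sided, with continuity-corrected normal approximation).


Step 1: Compute median = 23; label A = above, B = below.
Labels in order: BAAABBABAB  (n_A = 5, n_B = 5)
Step 2: Count runs R = 7.
Step 3: Under H0 (random ordering), E[R] = 2*n_A*n_B/(n_A+n_B) + 1 = 2*5*5/10 + 1 = 6.0000.
        Var[R] = 2*n_A*n_B*(2*n_A*n_B - n_A - n_B) / ((n_A+n_B)^2 * (n_A+n_B-1)) = 2000/900 = 2.2222.
        SD[R] = 1.4907.
Step 4: Continuity-corrected z = (R - 0.5 - E[R]) / SD[R] = (7 - 0.5 - 6.0000) / 1.4907 = 0.3354.
Step 5: Two-sided p-value via normal approximation = 2*(1 - Phi(|z|)) = 0.737316.
Step 6: alpha = 0.05. fail to reject H0.

R = 7, z = 0.3354, p = 0.737316, fail to reject H0.


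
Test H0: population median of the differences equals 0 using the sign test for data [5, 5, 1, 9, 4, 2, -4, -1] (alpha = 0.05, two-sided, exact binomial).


Step 1: Discard zero differences. Original n = 8; n_eff = number of nonzero differences = 8.
Nonzero differences (with sign): +5, +5, +1, +9, +4, +2, -4, -1
Step 2: Count signs: positive = 6, negative = 2.
Step 3: Under H0: P(positive) = 0.5, so the number of positives S ~ Bin(8, 0.5).
Step 4: Two-sided exact p-value = sum of Bin(8,0.5) probabilities at or below the observed probability = 0.289062.
Step 5: alpha = 0.05. fail to reject H0.

n_eff = 8, pos = 6, neg = 2, p = 0.289062, fail to reject H0.


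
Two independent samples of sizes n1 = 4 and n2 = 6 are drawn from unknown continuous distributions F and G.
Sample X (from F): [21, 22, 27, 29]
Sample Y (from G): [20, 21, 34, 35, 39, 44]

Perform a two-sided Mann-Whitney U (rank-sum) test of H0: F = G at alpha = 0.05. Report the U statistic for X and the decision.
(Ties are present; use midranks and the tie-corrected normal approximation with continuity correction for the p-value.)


Step 1: Combine and sort all 10 observations; assign midranks.
sorted (value, group): (20,Y), (21,X), (21,Y), (22,X), (27,X), (29,X), (34,Y), (35,Y), (39,Y), (44,Y)
ranks: 20->1, 21->2.5, 21->2.5, 22->4, 27->5, 29->6, 34->7, 35->8, 39->9, 44->10
Step 2: Rank sum for X: R1 = 2.5 + 4 + 5 + 6 = 17.5.
Step 3: U_X = R1 - n1(n1+1)/2 = 17.5 - 4*5/2 = 17.5 - 10 = 7.5.
       U_Y = n1*n2 - U_X = 24 - 7.5 = 16.5.
Step 4: Ties are present, so use the tie-corrected normal approximation (with continuity correction) for the p-value.
Step 5: p-value = 0.392330; compare to alpha = 0.05. fail to reject H0.

U_X = 7.5, p = 0.392330, fail to reject H0 at alpha = 0.05.


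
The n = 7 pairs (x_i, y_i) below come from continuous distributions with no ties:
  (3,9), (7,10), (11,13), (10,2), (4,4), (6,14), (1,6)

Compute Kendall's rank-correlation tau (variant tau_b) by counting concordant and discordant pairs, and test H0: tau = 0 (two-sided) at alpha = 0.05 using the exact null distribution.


Step 1: Enumerate the 21 unordered pairs (i,j) with i<j and classify each by sign(x_j-x_i) * sign(y_j-y_i).
  (1,2):dx=+4,dy=+1->C; (1,3):dx=+8,dy=+4->C; (1,4):dx=+7,dy=-7->D; (1,5):dx=+1,dy=-5->D
  (1,6):dx=+3,dy=+5->C; (1,7):dx=-2,dy=-3->C; (2,3):dx=+4,dy=+3->C; (2,4):dx=+3,dy=-8->D
  (2,5):dx=-3,dy=-6->C; (2,6):dx=-1,dy=+4->D; (2,7):dx=-6,dy=-4->C; (3,4):dx=-1,dy=-11->C
  (3,5):dx=-7,dy=-9->C; (3,6):dx=-5,dy=+1->D; (3,7):dx=-10,dy=-7->C; (4,5):dx=-6,dy=+2->D
  (4,6):dx=-4,dy=+12->D; (4,7):dx=-9,dy=+4->D; (5,6):dx=+2,dy=+10->C; (5,7):dx=-3,dy=+2->D
  (6,7):dx=-5,dy=-8->C
Step 2: C = 12, D = 9, total pairs = 21.
Step 3: tau = (C - D)/(n(n-1)/2) = (12 - 9)/21 = 0.142857.
Step 4: Exact two-sided p-value (enumerate n! = 5040 permutations of y under H0): p = 0.772619.
Step 5: alpha = 0.05. fail to reject H0.

tau_b = 0.1429 (C=12, D=9), p = 0.772619, fail to reject H0.


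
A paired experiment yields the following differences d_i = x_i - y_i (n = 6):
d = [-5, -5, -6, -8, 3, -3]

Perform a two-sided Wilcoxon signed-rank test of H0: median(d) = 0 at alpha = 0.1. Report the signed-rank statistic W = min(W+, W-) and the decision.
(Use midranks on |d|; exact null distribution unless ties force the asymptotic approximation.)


Step 1: Drop any zero differences (none here) and take |d_i|.
|d| = [5, 5, 6, 8, 3, 3]
Step 2: Midrank |d_i| (ties get averaged ranks).
ranks: |5|->3.5, |5|->3.5, |6|->5, |8|->6, |3|->1.5, |3|->1.5
Step 3: Attach original signs; sum ranks with positive sign and with negative sign.
W+ = 1.5 = 1.5
W- = 3.5 + 3.5 + 5 + 6 + 1.5 = 19.5
(Check: W+ + W- = 21 should equal n(n+1)/2 = 21.)
Step 4: Test statistic W = min(W+, W-) = 1.5.
Step 5: Ties in |d|, so use the tie-corrected normal approximation.
        E[W] = n(n+1)/4 = 6*7/4 = 10.5.
        Tie groups: |d|=3 (t=2), |d|=5 (t=2); sum(t^3 - t) = 12.
        Var[W] = n(n+1)(2n+1)/24 - sum(t^3-t)/48 = 546/24 - 12/48 = 22.5.
        z = (W - E[W]) / sqrt(Var[W]) = (1.5 - 10.5) / 4.7434 = -1.8974.
        Two-sided p = 2*Phi(z) = 0.057780.
Step 6: alpha = 0.1. reject H0.

W+ = 1.5, W- = 19.5, W = min = 1.5, p = 0.057780, reject H0.


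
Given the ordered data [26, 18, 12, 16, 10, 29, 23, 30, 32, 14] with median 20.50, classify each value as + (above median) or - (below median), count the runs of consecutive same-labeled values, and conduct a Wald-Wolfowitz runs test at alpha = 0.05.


Step 1: Compute median = 20.50; label A = above, B = below.
Labels in order: ABBBBAAAAB  (n_A = 5, n_B = 5)
Step 2: Count runs R = 4.
Step 3: Under H0 (random ordering), E[R] = 2*n_A*n_B/(n_A+n_B) + 1 = 2*5*5/10 + 1 = 6.0000.
        Var[R] = 2*n_A*n_B*(2*n_A*n_B - n_A - n_B) / ((n_A+n_B)^2 * (n_A+n_B-1)) = 2000/900 = 2.2222.
        SD[R] = 1.4907.
Step 4: Continuity-corrected z = (R + 0.5 - E[R]) / SD[R] = (4 + 0.5 - 6.0000) / 1.4907 = -1.0062.
Step 5: Two-sided p-value via normal approximation = 2*(1 - Phi(|z|)) = 0.314305.
Step 6: alpha = 0.05. fail to reject H0.

R = 4, z = -1.0062, p = 0.314305, fail to reject H0.


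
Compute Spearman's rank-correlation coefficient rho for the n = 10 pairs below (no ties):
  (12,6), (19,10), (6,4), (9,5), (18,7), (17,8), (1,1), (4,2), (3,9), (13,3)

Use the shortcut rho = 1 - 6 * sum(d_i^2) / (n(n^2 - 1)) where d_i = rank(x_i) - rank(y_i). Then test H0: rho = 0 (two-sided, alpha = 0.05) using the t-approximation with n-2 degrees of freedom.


Step 1: Rank x and y separately (midranks; no ties here).
rank(x): 12->6, 19->10, 6->4, 9->5, 18->9, 17->8, 1->1, 4->3, 3->2, 13->7
rank(y): 6->6, 10->10, 4->4, 5->5, 7->7, 8->8, 1->1, 2->2, 9->9, 3->3
Step 2: d_i = R_x(i) - R_y(i); compute d_i^2.
  (6-6)^2=0, (10-10)^2=0, (4-4)^2=0, (5-5)^2=0, (9-7)^2=4, (8-8)^2=0, (1-1)^2=0, (3-2)^2=1, (2-9)^2=49, (7-3)^2=16
sum(d^2) = 70.
Step 3: rho = 1 - 6*70 / (10*(10^2 - 1)) = 1 - 420/990 = 0.575758.
Step 4: Under H0, t = rho * sqrt((n-2)/(1-rho^2)) = 1.9917 ~ t(8).
Step 5: Two-sided p-value from the t-distribution with 8 df = 0.081553.
Step 6: alpha = 0.05. fail to reject H0.

rho = 0.5758, p = 0.081553, fail to reject H0 at alpha = 0.05.


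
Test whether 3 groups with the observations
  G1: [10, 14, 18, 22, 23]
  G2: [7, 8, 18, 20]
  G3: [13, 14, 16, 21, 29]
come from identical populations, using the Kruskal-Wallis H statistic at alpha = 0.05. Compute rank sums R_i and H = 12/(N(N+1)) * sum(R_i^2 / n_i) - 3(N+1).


Step 1: Combine all N = 14 observations and assign midranks.
sorted (value, group, rank): (7,G2,1), (8,G2,2), (10,G1,3), (13,G3,4), (14,G1,5.5), (14,G3,5.5), (16,G3,7), (18,G1,8.5), (18,G2,8.5), (20,G2,10), (21,G3,11), (22,G1,12), (23,G1,13), (29,G3,14)
Step 2: Sum ranks within each group.
R_1 = 42 (n_1 = 5)
R_2 = 21.5 (n_2 = 4)
R_3 = 41.5 (n_3 = 5)
Step 3: H = 12/(N(N+1)) * sum(R_i^2/n_i) - 3(N+1)
     = 12/(14*15) * (42^2/5 + 21.5^2/4 + 41.5^2/5) - 3*15
     = 0.057143 * 812.812 - 45
     = 1.446429.
Step 4: Ties present; correction factor C = 1 - 12/(14^3 - 14) = 0.995604. Corrected H = 1.446429 / 0.995604 = 1.452815.
Step 5: Under H0, H ~ chi^2(2); p-value = 0.483643.
Step 6: alpha = 0.05. fail to reject H0.

H = 1.4528, df = 2, p = 0.483643, fail to reject H0.


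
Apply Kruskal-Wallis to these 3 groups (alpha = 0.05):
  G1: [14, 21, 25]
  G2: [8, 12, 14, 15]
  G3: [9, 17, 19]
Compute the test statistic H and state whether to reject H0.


Step 1: Combine all N = 10 observations and assign midranks.
sorted (value, group, rank): (8,G2,1), (9,G3,2), (12,G2,3), (14,G1,4.5), (14,G2,4.5), (15,G2,6), (17,G3,7), (19,G3,8), (21,G1,9), (25,G1,10)
Step 2: Sum ranks within each group.
R_1 = 23.5 (n_1 = 3)
R_2 = 14.5 (n_2 = 4)
R_3 = 17 (n_3 = 3)
Step 3: H = 12/(N(N+1)) * sum(R_i^2/n_i) - 3(N+1)
     = 12/(10*11) * (23.5^2/3 + 14.5^2/4 + 17^2/3) - 3*11
     = 0.109091 * 332.979 - 33
     = 3.325000.
Step 4: Ties present; correction factor C = 1 - 6/(10^3 - 10) = 0.993939. Corrected H = 3.325000 / 0.993939 = 3.345274.
Step 5: Under H0, H ~ chi^2(2); p-value = 0.187751.
Step 6: alpha = 0.05. fail to reject H0.

H = 3.3453, df = 2, p = 0.187751, fail to reject H0.


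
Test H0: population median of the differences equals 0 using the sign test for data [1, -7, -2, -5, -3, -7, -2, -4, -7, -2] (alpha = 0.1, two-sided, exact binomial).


Step 1: Discard zero differences. Original n = 10; n_eff = number of nonzero differences = 10.
Nonzero differences (with sign): +1, -7, -2, -5, -3, -7, -2, -4, -7, -2
Step 2: Count signs: positive = 1, negative = 9.
Step 3: Under H0: P(positive) = 0.5, so the number of positives S ~ Bin(10, 0.5).
Step 4: Two-sided exact p-value = sum of Bin(10,0.5) probabilities at or below the observed probability = 0.021484.
Step 5: alpha = 0.1. reject H0.

n_eff = 10, pos = 1, neg = 9, p = 0.021484, reject H0.


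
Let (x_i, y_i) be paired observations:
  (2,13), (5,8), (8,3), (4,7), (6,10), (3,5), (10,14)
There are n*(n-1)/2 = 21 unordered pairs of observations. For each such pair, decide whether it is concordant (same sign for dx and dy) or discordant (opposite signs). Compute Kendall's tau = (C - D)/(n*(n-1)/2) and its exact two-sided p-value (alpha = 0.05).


Step 1: Enumerate the 21 unordered pairs (i,j) with i<j and classify each by sign(x_j-x_i) * sign(y_j-y_i).
  (1,2):dx=+3,dy=-5->D; (1,3):dx=+6,dy=-10->D; (1,4):dx=+2,dy=-6->D; (1,5):dx=+4,dy=-3->D
  (1,6):dx=+1,dy=-8->D; (1,7):dx=+8,dy=+1->C; (2,3):dx=+3,dy=-5->D; (2,4):dx=-1,dy=-1->C
  (2,5):dx=+1,dy=+2->C; (2,6):dx=-2,dy=-3->C; (2,7):dx=+5,dy=+6->C; (3,4):dx=-4,dy=+4->D
  (3,5):dx=-2,dy=+7->D; (3,6):dx=-5,dy=+2->D; (3,7):dx=+2,dy=+11->C; (4,5):dx=+2,dy=+3->C
  (4,6):dx=-1,dy=-2->C; (4,7):dx=+6,dy=+7->C; (5,6):dx=-3,dy=-5->C; (5,7):dx=+4,dy=+4->C
  (6,7):dx=+7,dy=+9->C
Step 2: C = 12, D = 9, total pairs = 21.
Step 3: tau = (C - D)/(n(n-1)/2) = (12 - 9)/21 = 0.142857.
Step 4: Exact two-sided p-value (enumerate n! = 5040 permutations of y under H0): p = 0.772619.
Step 5: alpha = 0.05. fail to reject H0.

tau_b = 0.1429 (C=12, D=9), p = 0.772619, fail to reject H0.


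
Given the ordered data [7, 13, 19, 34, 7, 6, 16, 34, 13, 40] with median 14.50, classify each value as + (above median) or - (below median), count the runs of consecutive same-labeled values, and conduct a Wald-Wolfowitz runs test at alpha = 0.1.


Step 1: Compute median = 14.50; label A = above, B = below.
Labels in order: BBAABBAABA  (n_A = 5, n_B = 5)
Step 2: Count runs R = 6.
Step 3: Under H0 (random ordering), E[R] = 2*n_A*n_B/(n_A+n_B) + 1 = 2*5*5/10 + 1 = 6.0000.
        Var[R] = 2*n_A*n_B*(2*n_A*n_B - n_A - n_B) / ((n_A+n_B)^2 * (n_A+n_B-1)) = 2000/900 = 2.2222.
        SD[R] = 1.4907.
Step 4: R = E[R], so z = 0 with no continuity correction.
Step 5: Two-sided p-value via normal approximation = 2*(1 - Phi(|z|)) = 1.000000.
Step 6: alpha = 0.1. fail to reject H0.

R = 6, z = 0.0000, p = 1.000000, fail to reject H0.


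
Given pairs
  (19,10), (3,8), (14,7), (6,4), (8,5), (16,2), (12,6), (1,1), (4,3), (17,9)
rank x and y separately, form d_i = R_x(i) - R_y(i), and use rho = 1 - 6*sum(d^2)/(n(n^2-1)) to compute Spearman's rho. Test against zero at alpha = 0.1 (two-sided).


Step 1: Rank x and y separately (midranks; no ties here).
rank(x): 19->10, 3->2, 14->7, 6->4, 8->5, 16->8, 12->6, 1->1, 4->3, 17->9
rank(y): 10->10, 8->8, 7->7, 4->4, 5->5, 2->2, 6->6, 1->1, 3->3, 9->9
Step 2: d_i = R_x(i) - R_y(i); compute d_i^2.
  (10-10)^2=0, (2-8)^2=36, (7-7)^2=0, (4-4)^2=0, (5-5)^2=0, (8-2)^2=36, (6-6)^2=0, (1-1)^2=0, (3-3)^2=0, (9-9)^2=0
sum(d^2) = 72.
Step 3: rho = 1 - 6*72 / (10*(10^2 - 1)) = 1 - 432/990 = 0.563636.
Step 4: Under H0, t = rho * sqrt((n-2)/(1-rho^2)) = 1.9300 ~ t(8).
Step 5: Two-sided p-value from the t-distribution with 8 df = 0.089724.
Step 6: alpha = 0.1. reject H0.

rho = 0.5636, p = 0.089724, reject H0 at alpha = 0.1.


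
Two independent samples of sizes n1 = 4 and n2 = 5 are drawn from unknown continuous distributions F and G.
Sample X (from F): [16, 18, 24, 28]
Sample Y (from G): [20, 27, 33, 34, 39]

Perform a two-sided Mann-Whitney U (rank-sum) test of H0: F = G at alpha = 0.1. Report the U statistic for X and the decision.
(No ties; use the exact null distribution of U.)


Step 1: Combine and sort all 9 observations; assign midranks.
sorted (value, group): (16,X), (18,X), (20,Y), (24,X), (27,Y), (28,X), (33,Y), (34,Y), (39,Y)
ranks: 16->1, 18->2, 20->3, 24->4, 27->5, 28->6, 33->7, 34->8, 39->9
Step 2: Rank sum for X: R1 = 1 + 2 + 4 + 6 = 13.
Step 3: U_X = R1 - n1(n1+1)/2 = 13 - 4*5/2 = 13 - 10 = 3.
       U_Y = n1*n2 - U_X = 20 - 3 = 17.
Step 4: No ties, so the exact null distribution of U (based on enumerating the C(9,4) = 126 equally likely rank assignments) gives the two-sided p-value.
Step 5: p-value = 0.111111; compare to alpha = 0.1. fail to reject H0.

U_X = 3, p = 0.111111, fail to reject H0 at alpha = 0.1.


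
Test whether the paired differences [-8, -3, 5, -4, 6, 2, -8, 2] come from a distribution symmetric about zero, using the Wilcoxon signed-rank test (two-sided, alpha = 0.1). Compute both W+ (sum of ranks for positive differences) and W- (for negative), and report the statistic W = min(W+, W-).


Step 1: Drop any zero differences (none here) and take |d_i|.
|d| = [8, 3, 5, 4, 6, 2, 8, 2]
Step 2: Midrank |d_i| (ties get averaged ranks).
ranks: |8|->7.5, |3|->3, |5|->5, |4|->4, |6|->6, |2|->1.5, |8|->7.5, |2|->1.5
Step 3: Attach original signs; sum ranks with positive sign and with negative sign.
W+ = 5 + 6 + 1.5 + 1.5 = 14
W- = 7.5 + 3 + 4 + 7.5 = 22
(Check: W+ + W- = 36 should equal n(n+1)/2 = 36.)
Step 4: Test statistic W = min(W+, W-) = 14.
Step 5: Ties in |d|, so use the tie-corrected normal approximation.
        E[W] = n(n+1)/4 = 8*9/4 = 18.
        Tie groups: |d|=2 (t=2), |d|=8 (t=2); sum(t^3 - t) = 12.
        Var[W] = n(n+1)(2n+1)/24 - sum(t^3-t)/48 = 1224/24 - 12/48 = 50.75.
        z = (W - E[W]) / sqrt(Var[W]) = (14 - 18) / 7.1239 = -0.5615.
        Two-sided p = 2*Phi(z) = 0.574464.
Step 6: alpha = 0.1. fail to reject H0.

W+ = 14, W- = 22, W = min = 14, p = 0.574464, fail to reject H0.


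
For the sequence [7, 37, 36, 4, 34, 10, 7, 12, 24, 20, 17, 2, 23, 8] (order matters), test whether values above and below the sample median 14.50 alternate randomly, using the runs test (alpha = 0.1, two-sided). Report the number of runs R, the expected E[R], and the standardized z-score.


Step 1: Compute median = 14.50; label A = above, B = below.
Labels in order: BAABABBBAAABAB  (n_A = 7, n_B = 7)
Step 2: Count runs R = 9.
Step 3: Under H0 (random ordering), E[R] = 2*n_A*n_B/(n_A+n_B) + 1 = 2*7*7/14 + 1 = 8.0000.
        Var[R] = 2*n_A*n_B*(2*n_A*n_B - n_A - n_B) / ((n_A+n_B)^2 * (n_A+n_B-1)) = 8232/2548 = 3.2308.
        SD[R] = 1.7974.
Step 4: Continuity-corrected z = (R - 0.5 - E[R]) / SD[R] = (9 - 0.5 - 8.0000) / 1.7974 = 0.2782.
Step 5: Two-sided p-value via normal approximation = 2*(1 - Phi(|z|)) = 0.780879.
Step 6: alpha = 0.1. fail to reject H0.

R = 9, z = 0.2782, p = 0.780879, fail to reject H0.


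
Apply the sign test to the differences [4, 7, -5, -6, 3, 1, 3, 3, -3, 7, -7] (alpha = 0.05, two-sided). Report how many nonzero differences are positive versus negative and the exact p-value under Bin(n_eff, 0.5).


Step 1: Discard zero differences. Original n = 11; n_eff = number of nonzero differences = 11.
Nonzero differences (with sign): +4, +7, -5, -6, +3, +1, +3, +3, -3, +7, -7
Step 2: Count signs: positive = 7, negative = 4.
Step 3: Under H0: P(positive) = 0.5, so the number of positives S ~ Bin(11, 0.5).
Step 4: Two-sided exact p-value = sum of Bin(11,0.5) probabilities at or below the observed probability = 0.548828.
Step 5: alpha = 0.05. fail to reject H0.

n_eff = 11, pos = 7, neg = 4, p = 0.548828, fail to reject H0.


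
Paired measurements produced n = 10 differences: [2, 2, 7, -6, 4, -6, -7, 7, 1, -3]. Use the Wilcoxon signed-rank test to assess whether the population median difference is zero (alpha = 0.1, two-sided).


Step 1: Drop any zero differences (none here) and take |d_i|.
|d| = [2, 2, 7, 6, 4, 6, 7, 7, 1, 3]
Step 2: Midrank |d_i| (ties get averaged ranks).
ranks: |2|->2.5, |2|->2.5, |7|->9, |6|->6.5, |4|->5, |6|->6.5, |7|->9, |7|->9, |1|->1, |3|->4
Step 3: Attach original signs; sum ranks with positive sign and with negative sign.
W+ = 2.5 + 2.5 + 9 + 5 + 9 + 1 = 29
W- = 6.5 + 6.5 + 9 + 4 = 26
(Check: W+ + W- = 55 should equal n(n+1)/2 = 55.)
Step 4: Test statistic W = min(W+, W-) = 26.
Step 5: Ties in |d|, so use the tie-corrected normal approximation.
        E[W] = n(n+1)/4 = 10*11/4 = 27.5.
        Tie groups: |d|=2 (t=2), |d|=6 (t=2), |d|=7 (t=3); sum(t^3 - t) = 36.
        Var[W] = n(n+1)(2n+1)/24 - sum(t^3-t)/48 = 2310/24 - 36/48 = 95.5.
        z = (W - E[W]) / sqrt(Var[W]) = (26 - 27.5) / 9.7724 = -0.1535.
        Two-sided p = 2*Phi(z) = 0.878009.
Step 6: alpha = 0.1. fail to reject H0.

W+ = 29, W- = 26, W = min = 26, p = 0.878009, fail to reject H0.


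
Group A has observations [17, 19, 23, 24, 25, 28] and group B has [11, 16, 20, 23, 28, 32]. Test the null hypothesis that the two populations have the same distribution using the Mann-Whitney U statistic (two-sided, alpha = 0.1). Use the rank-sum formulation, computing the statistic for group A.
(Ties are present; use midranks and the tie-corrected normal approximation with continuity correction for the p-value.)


Step 1: Combine and sort all 12 observations; assign midranks.
sorted (value, group): (11,Y), (16,Y), (17,X), (19,X), (20,Y), (23,X), (23,Y), (24,X), (25,X), (28,X), (28,Y), (32,Y)
ranks: 11->1, 16->2, 17->3, 19->4, 20->5, 23->6.5, 23->6.5, 24->8, 25->9, 28->10.5, 28->10.5, 32->12
Step 2: Rank sum for X: R1 = 3 + 4 + 6.5 + 8 + 9 + 10.5 = 41.
Step 3: U_X = R1 - n1(n1+1)/2 = 41 - 6*7/2 = 41 - 21 = 20.
       U_Y = n1*n2 - U_X = 36 - 20 = 16.
Step 4: Ties are present, so use the tie-corrected normal approximation (with continuity correction) for the p-value.
Step 5: p-value = 0.809527; compare to alpha = 0.1. fail to reject H0.

U_X = 20, p = 0.809527, fail to reject H0 at alpha = 0.1.


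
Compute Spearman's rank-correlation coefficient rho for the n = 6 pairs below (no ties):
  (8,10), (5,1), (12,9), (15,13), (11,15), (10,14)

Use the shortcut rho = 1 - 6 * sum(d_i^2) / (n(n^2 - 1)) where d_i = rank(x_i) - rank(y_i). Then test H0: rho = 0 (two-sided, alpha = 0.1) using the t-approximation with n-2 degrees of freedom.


Step 1: Rank x and y separately (midranks; no ties here).
rank(x): 8->2, 5->1, 12->5, 15->6, 11->4, 10->3
rank(y): 10->3, 1->1, 9->2, 13->4, 15->6, 14->5
Step 2: d_i = R_x(i) - R_y(i); compute d_i^2.
  (2-3)^2=1, (1-1)^2=0, (5-2)^2=9, (6-4)^2=4, (4-6)^2=4, (3-5)^2=4
sum(d^2) = 22.
Step 3: rho = 1 - 6*22 / (6*(6^2 - 1)) = 1 - 132/210 = 0.371429.
Step 4: Under H0, t = rho * sqrt((n-2)/(1-rho^2)) = 0.8001 ~ t(4).
Step 5: Two-sided p-value from the t-distribution with 4 df = 0.468478.
Step 6: alpha = 0.1. fail to reject H0.

rho = 0.3714, p = 0.468478, fail to reject H0 at alpha = 0.1.


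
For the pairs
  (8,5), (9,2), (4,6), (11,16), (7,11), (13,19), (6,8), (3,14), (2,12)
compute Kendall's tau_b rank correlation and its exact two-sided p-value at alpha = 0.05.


Step 1: Enumerate the 36 unordered pairs (i,j) with i<j and classify each by sign(x_j-x_i) * sign(y_j-y_i).
  (1,2):dx=+1,dy=-3->D; (1,3):dx=-4,dy=+1->D; (1,4):dx=+3,dy=+11->C; (1,5):dx=-1,dy=+6->D
  (1,6):dx=+5,dy=+14->C; (1,7):dx=-2,dy=+3->D; (1,8):dx=-5,dy=+9->D; (1,9):dx=-6,dy=+7->D
  (2,3):dx=-5,dy=+4->D; (2,4):dx=+2,dy=+14->C; (2,5):dx=-2,dy=+9->D; (2,6):dx=+4,dy=+17->C
  (2,7):dx=-3,dy=+6->D; (2,8):dx=-6,dy=+12->D; (2,9):dx=-7,dy=+10->D; (3,4):dx=+7,dy=+10->C
  (3,5):dx=+3,dy=+5->C; (3,6):dx=+9,dy=+13->C; (3,7):dx=+2,dy=+2->C; (3,8):dx=-1,dy=+8->D
  (3,9):dx=-2,dy=+6->D; (4,5):dx=-4,dy=-5->C; (4,6):dx=+2,dy=+3->C; (4,7):dx=-5,dy=-8->C
  (4,8):dx=-8,dy=-2->C; (4,9):dx=-9,dy=-4->C; (5,6):dx=+6,dy=+8->C; (5,7):dx=-1,dy=-3->C
  (5,8):dx=-4,dy=+3->D; (5,9):dx=-5,dy=+1->D; (6,7):dx=-7,dy=-11->C; (6,8):dx=-10,dy=-5->C
  (6,9):dx=-11,dy=-7->C; (7,8):dx=-3,dy=+6->D; (7,9):dx=-4,dy=+4->D; (8,9):dx=-1,dy=-2->C
Step 2: C = 19, D = 17, total pairs = 36.
Step 3: tau = (C - D)/(n(n-1)/2) = (19 - 17)/36 = 0.055556.
Step 4: Exact two-sided p-value (enumerate n! = 362880 permutations of y under H0): p = 0.919455.
Step 5: alpha = 0.05. fail to reject H0.

tau_b = 0.0556 (C=19, D=17), p = 0.919455, fail to reject H0.


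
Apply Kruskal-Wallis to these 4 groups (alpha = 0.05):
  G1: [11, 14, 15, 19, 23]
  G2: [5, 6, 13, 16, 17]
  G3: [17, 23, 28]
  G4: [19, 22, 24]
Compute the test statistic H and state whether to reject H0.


Step 1: Combine all N = 16 observations and assign midranks.
sorted (value, group, rank): (5,G2,1), (6,G2,2), (11,G1,3), (13,G2,4), (14,G1,5), (15,G1,6), (16,G2,7), (17,G2,8.5), (17,G3,8.5), (19,G1,10.5), (19,G4,10.5), (22,G4,12), (23,G1,13.5), (23,G3,13.5), (24,G4,15), (28,G3,16)
Step 2: Sum ranks within each group.
R_1 = 38 (n_1 = 5)
R_2 = 22.5 (n_2 = 5)
R_3 = 38 (n_3 = 3)
R_4 = 37.5 (n_4 = 3)
Step 3: H = 12/(N(N+1)) * sum(R_i^2/n_i) - 3(N+1)
     = 12/(16*17) * (38^2/5 + 22.5^2/5 + 38^2/3 + 37.5^2/3) - 3*17
     = 0.044118 * 1340.13 - 51
     = 8.123529.
Step 4: Ties present; correction factor C = 1 - 18/(16^3 - 16) = 0.995588. Corrected H = 8.123529 / 0.995588 = 8.159527.
Step 5: Under H0, H ~ chi^2(3); p-value = 0.042827.
Step 6: alpha = 0.05. reject H0.

H = 8.1595, df = 3, p = 0.042827, reject H0.


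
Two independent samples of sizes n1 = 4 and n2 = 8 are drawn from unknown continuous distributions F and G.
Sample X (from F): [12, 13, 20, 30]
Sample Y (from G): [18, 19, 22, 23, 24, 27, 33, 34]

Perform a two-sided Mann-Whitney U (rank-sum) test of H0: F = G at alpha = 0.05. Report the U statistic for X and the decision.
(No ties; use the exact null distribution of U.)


Step 1: Combine and sort all 12 observations; assign midranks.
sorted (value, group): (12,X), (13,X), (18,Y), (19,Y), (20,X), (22,Y), (23,Y), (24,Y), (27,Y), (30,X), (33,Y), (34,Y)
ranks: 12->1, 13->2, 18->3, 19->4, 20->5, 22->6, 23->7, 24->8, 27->9, 30->10, 33->11, 34->12
Step 2: Rank sum for X: R1 = 1 + 2 + 5 + 10 = 18.
Step 3: U_X = R1 - n1(n1+1)/2 = 18 - 4*5/2 = 18 - 10 = 8.
       U_Y = n1*n2 - U_X = 32 - 8 = 24.
Step 4: No ties, so the exact null distribution of U (based on enumerating the C(12,4) = 495 equally likely rank assignments) gives the two-sided p-value.
Step 5: p-value = 0.214141; compare to alpha = 0.05. fail to reject H0.

U_X = 8, p = 0.214141, fail to reject H0 at alpha = 0.05.


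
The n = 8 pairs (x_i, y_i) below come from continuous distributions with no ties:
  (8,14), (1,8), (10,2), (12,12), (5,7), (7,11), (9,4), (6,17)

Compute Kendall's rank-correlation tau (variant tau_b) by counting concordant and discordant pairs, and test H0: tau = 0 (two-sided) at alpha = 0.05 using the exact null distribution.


Step 1: Enumerate the 28 unordered pairs (i,j) with i<j and classify each by sign(x_j-x_i) * sign(y_j-y_i).
  (1,2):dx=-7,dy=-6->C; (1,3):dx=+2,dy=-12->D; (1,4):dx=+4,dy=-2->D; (1,5):dx=-3,dy=-7->C
  (1,6):dx=-1,dy=-3->C; (1,7):dx=+1,dy=-10->D; (1,8):dx=-2,dy=+3->D; (2,3):dx=+9,dy=-6->D
  (2,4):dx=+11,dy=+4->C; (2,5):dx=+4,dy=-1->D; (2,6):dx=+6,dy=+3->C; (2,7):dx=+8,dy=-4->D
  (2,8):dx=+5,dy=+9->C; (3,4):dx=+2,dy=+10->C; (3,5):dx=-5,dy=+5->D; (3,6):dx=-3,dy=+9->D
  (3,7):dx=-1,dy=+2->D; (3,8):dx=-4,dy=+15->D; (4,5):dx=-7,dy=-5->C; (4,6):dx=-5,dy=-1->C
  (4,7):dx=-3,dy=-8->C; (4,8):dx=-6,dy=+5->D; (5,6):dx=+2,dy=+4->C; (5,7):dx=+4,dy=-3->D
  (5,8):dx=+1,dy=+10->C; (6,7):dx=+2,dy=-7->D; (6,8):dx=-1,dy=+6->D; (7,8):dx=-3,dy=+13->D
Step 2: C = 12, D = 16, total pairs = 28.
Step 3: tau = (C - D)/(n(n-1)/2) = (12 - 16)/28 = -0.142857.
Step 4: Exact two-sided p-value (enumerate n! = 40320 permutations of y under H0): p = 0.719544.
Step 5: alpha = 0.05. fail to reject H0.

tau_b = -0.1429 (C=12, D=16), p = 0.719544, fail to reject H0.


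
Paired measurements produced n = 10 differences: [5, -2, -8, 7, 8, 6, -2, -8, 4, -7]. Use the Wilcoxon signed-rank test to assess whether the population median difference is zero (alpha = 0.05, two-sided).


Step 1: Drop any zero differences (none here) and take |d_i|.
|d| = [5, 2, 8, 7, 8, 6, 2, 8, 4, 7]
Step 2: Midrank |d_i| (ties get averaged ranks).
ranks: |5|->4, |2|->1.5, |8|->9, |7|->6.5, |8|->9, |6|->5, |2|->1.5, |8|->9, |4|->3, |7|->6.5
Step 3: Attach original signs; sum ranks with positive sign and with negative sign.
W+ = 4 + 6.5 + 9 + 5 + 3 = 27.5
W- = 1.5 + 9 + 1.5 + 9 + 6.5 = 27.5
(Check: W+ + W- = 55 should equal n(n+1)/2 = 55.)
Step 4: Test statistic W = min(W+, W-) = 27.5.
Step 5: Ties in |d|, so use the tie-corrected normal approximation.
        E[W] = n(n+1)/4 = 10*11/4 = 27.5.
        Tie groups: |d|=2 (t=2), |d|=7 (t=2), |d|=8 (t=3); sum(t^3 - t) = 36.
        Var[W] = n(n+1)(2n+1)/24 - sum(t^3-t)/48 = 2310/24 - 36/48 = 95.5.
        z = (W - E[W]) / sqrt(Var[W]) = (27.5 - 27.5) / 9.7724 = 0.0000.
        Two-sided p = 2*Phi(z) = 1.000000.
Step 6: alpha = 0.05. fail to reject H0.

W+ = 27.5, W- = 27.5, W = min = 27.5, p = 1.000000, fail to reject H0.


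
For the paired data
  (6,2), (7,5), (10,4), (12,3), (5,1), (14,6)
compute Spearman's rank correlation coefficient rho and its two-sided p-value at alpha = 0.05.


Step 1: Rank x and y separately (midranks; no ties here).
rank(x): 6->2, 7->3, 10->4, 12->5, 5->1, 14->6
rank(y): 2->2, 5->5, 4->4, 3->3, 1->1, 6->6
Step 2: d_i = R_x(i) - R_y(i); compute d_i^2.
  (2-2)^2=0, (3-5)^2=4, (4-4)^2=0, (5-3)^2=4, (1-1)^2=0, (6-6)^2=0
sum(d^2) = 8.
Step 3: rho = 1 - 6*8 / (6*(6^2 - 1)) = 1 - 48/210 = 0.771429.
Step 4: Under H0, t = rho * sqrt((n-2)/(1-rho^2)) = 2.4247 ~ t(4).
Step 5: Two-sided p-value from the t-distribution with 4 df = 0.072397.
Step 6: alpha = 0.05. fail to reject H0.

rho = 0.7714, p = 0.072397, fail to reject H0 at alpha = 0.05.


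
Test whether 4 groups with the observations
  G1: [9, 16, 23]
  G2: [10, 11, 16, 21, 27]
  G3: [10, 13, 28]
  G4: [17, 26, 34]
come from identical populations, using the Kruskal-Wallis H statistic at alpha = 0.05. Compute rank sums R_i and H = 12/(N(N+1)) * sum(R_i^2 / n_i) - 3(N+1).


Step 1: Combine all N = 14 observations and assign midranks.
sorted (value, group, rank): (9,G1,1), (10,G2,2.5), (10,G3,2.5), (11,G2,4), (13,G3,5), (16,G1,6.5), (16,G2,6.5), (17,G4,8), (21,G2,9), (23,G1,10), (26,G4,11), (27,G2,12), (28,G3,13), (34,G4,14)
Step 2: Sum ranks within each group.
R_1 = 17.5 (n_1 = 3)
R_2 = 34 (n_2 = 5)
R_3 = 20.5 (n_3 = 3)
R_4 = 33 (n_4 = 3)
Step 3: H = 12/(N(N+1)) * sum(R_i^2/n_i) - 3(N+1)
     = 12/(14*15) * (17.5^2/3 + 34^2/5 + 20.5^2/3 + 33^2/3) - 3*15
     = 0.057143 * 836.367 - 45
     = 2.792381.
Step 4: Ties present; correction factor C = 1 - 12/(14^3 - 14) = 0.995604. Corrected H = 2.792381 / 0.995604 = 2.804709.
Step 5: Under H0, H ~ chi^2(3); p-value = 0.422725.
Step 6: alpha = 0.05. fail to reject H0.

H = 2.8047, df = 3, p = 0.422725, fail to reject H0.


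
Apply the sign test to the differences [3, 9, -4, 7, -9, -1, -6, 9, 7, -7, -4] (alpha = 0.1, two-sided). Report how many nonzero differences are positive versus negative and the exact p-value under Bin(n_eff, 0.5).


Step 1: Discard zero differences. Original n = 11; n_eff = number of nonzero differences = 11.
Nonzero differences (with sign): +3, +9, -4, +7, -9, -1, -6, +9, +7, -7, -4
Step 2: Count signs: positive = 5, negative = 6.
Step 3: Under H0: P(positive) = 0.5, so the number of positives S ~ Bin(11, 0.5).
Step 4: Two-sided exact p-value = sum of Bin(11,0.5) probabilities at or below the observed probability = 1.000000.
Step 5: alpha = 0.1. fail to reject H0.

n_eff = 11, pos = 5, neg = 6, p = 1.000000, fail to reject H0.


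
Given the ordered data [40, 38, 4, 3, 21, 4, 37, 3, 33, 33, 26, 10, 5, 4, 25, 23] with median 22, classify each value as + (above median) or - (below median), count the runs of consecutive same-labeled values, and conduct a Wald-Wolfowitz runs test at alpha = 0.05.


Step 1: Compute median = 22; label A = above, B = below.
Labels in order: AABBBBABAAABBBAA  (n_A = 8, n_B = 8)
Step 2: Count runs R = 7.
Step 3: Under H0 (random ordering), E[R] = 2*n_A*n_B/(n_A+n_B) + 1 = 2*8*8/16 + 1 = 9.0000.
        Var[R] = 2*n_A*n_B*(2*n_A*n_B - n_A - n_B) / ((n_A+n_B)^2 * (n_A+n_B-1)) = 14336/3840 = 3.7333.
        SD[R] = 1.9322.
Step 4: Continuity-corrected z = (R + 0.5 - E[R]) / SD[R] = (7 + 0.5 - 9.0000) / 1.9322 = -0.7763.
Step 5: Two-sided p-value via normal approximation = 2*(1 - Phi(|z|)) = 0.437558.
Step 6: alpha = 0.05. fail to reject H0.

R = 7, z = -0.7763, p = 0.437558, fail to reject H0.


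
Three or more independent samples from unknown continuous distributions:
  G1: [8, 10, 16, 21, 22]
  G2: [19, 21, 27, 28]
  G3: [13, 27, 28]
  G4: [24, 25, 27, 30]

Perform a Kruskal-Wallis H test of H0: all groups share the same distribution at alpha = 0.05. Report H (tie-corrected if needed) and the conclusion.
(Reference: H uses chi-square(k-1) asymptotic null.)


Step 1: Combine all N = 16 observations and assign midranks.
sorted (value, group, rank): (8,G1,1), (10,G1,2), (13,G3,3), (16,G1,4), (19,G2,5), (21,G1,6.5), (21,G2,6.5), (22,G1,8), (24,G4,9), (25,G4,10), (27,G2,12), (27,G3,12), (27,G4,12), (28,G2,14.5), (28,G3,14.5), (30,G4,16)
Step 2: Sum ranks within each group.
R_1 = 21.5 (n_1 = 5)
R_2 = 38 (n_2 = 4)
R_3 = 29.5 (n_3 = 3)
R_4 = 47 (n_4 = 4)
Step 3: H = 12/(N(N+1)) * sum(R_i^2/n_i) - 3(N+1)
     = 12/(16*17) * (21.5^2/5 + 38^2/4 + 29.5^2/3 + 47^2/4) - 3*17
     = 0.044118 * 1295.78 - 51
     = 6.166912.
Step 4: Ties present; correction factor C = 1 - 36/(16^3 - 16) = 0.991176. Corrected H = 6.166912 / 0.991176 = 6.221810.
Step 5: Under H0, H ~ chi^2(3); p-value = 0.101303.
Step 6: alpha = 0.05. fail to reject H0.

H = 6.2218, df = 3, p = 0.101303, fail to reject H0.


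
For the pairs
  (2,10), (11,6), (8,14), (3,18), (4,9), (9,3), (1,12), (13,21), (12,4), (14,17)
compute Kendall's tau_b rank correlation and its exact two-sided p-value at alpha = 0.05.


Step 1: Enumerate the 45 unordered pairs (i,j) with i<j and classify each by sign(x_j-x_i) * sign(y_j-y_i).
  (1,2):dx=+9,dy=-4->D; (1,3):dx=+6,dy=+4->C; (1,4):dx=+1,dy=+8->C; (1,5):dx=+2,dy=-1->D
  (1,6):dx=+7,dy=-7->D; (1,7):dx=-1,dy=+2->D; (1,8):dx=+11,dy=+11->C; (1,9):dx=+10,dy=-6->D
  (1,10):dx=+12,dy=+7->C; (2,3):dx=-3,dy=+8->D; (2,4):dx=-8,dy=+12->D; (2,5):dx=-7,dy=+3->D
  (2,6):dx=-2,dy=-3->C; (2,7):dx=-10,dy=+6->D; (2,8):dx=+2,dy=+15->C; (2,9):dx=+1,dy=-2->D
  (2,10):dx=+3,dy=+11->C; (3,4):dx=-5,dy=+4->D; (3,5):dx=-4,dy=-5->C; (3,6):dx=+1,dy=-11->D
  (3,7):dx=-7,dy=-2->C; (3,8):dx=+5,dy=+7->C; (3,9):dx=+4,dy=-10->D; (3,10):dx=+6,dy=+3->C
  (4,5):dx=+1,dy=-9->D; (4,6):dx=+6,dy=-15->D; (4,7):dx=-2,dy=-6->C; (4,8):dx=+10,dy=+3->C
  (4,9):dx=+9,dy=-14->D; (4,10):dx=+11,dy=-1->D; (5,6):dx=+5,dy=-6->D; (5,7):dx=-3,dy=+3->D
  (5,8):dx=+9,dy=+12->C; (5,9):dx=+8,dy=-5->D; (5,10):dx=+10,dy=+8->C; (6,7):dx=-8,dy=+9->D
  (6,8):dx=+4,dy=+18->C; (6,9):dx=+3,dy=+1->C; (6,10):dx=+5,dy=+14->C; (7,8):dx=+12,dy=+9->C
  (7,9):dx=+11,dy=-8->D; (7,10):dx=+13,dy=+5->C; (8,9):dx=-1,dy=-17->C; (8,10):dx=+1,dy=-4->D
  (9,10):dx=+2,dy=+13->C
Step 2: C = 22, D = 23, total pairs = 45.
Step 3: tau = (C - D)/(n(n-1)/2) = (22 - 23)/45 = -0.022222.
Step 4: Exact two-sided p-value (enumerate n! = 3628800 permutations of y under H0): p = 1.000000.
Step 5: alpha = 0.05. fail to reject H0.

tau_b = -0.0222 (C=22, D=23), p = 1.000000, fail to reject H0.


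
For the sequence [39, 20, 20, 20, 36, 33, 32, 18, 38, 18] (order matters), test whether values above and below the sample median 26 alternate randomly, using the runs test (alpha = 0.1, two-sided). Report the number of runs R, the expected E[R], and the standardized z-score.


Step 1: Compute median = 26; label A = above, B = below.
Labels in order: ABBBAAABAB  (n_A = 5, n_B = 5)
Step 2: Count runs R = 6.
Step 3: Under H0 (random ordering), E[R] = 2*n_A*n_B/(n_A+n_B) + 1 = 2*5*5/10 + 1 = 6.0000.
        Var[R] = 2*n_A*n_B*(2*n_A*n_B - n_A - n_B) / ((n_A+n_B)^2 * (n_A+n_B-1)) = 2000/900 = 2.2222.
        SD[R] = 1.4907.
Step 4: R = E[R], so z = 0 with no continuity correction.
Step 5: Two-sided p-value via normal approximation = 2*(1 - Phi(|z|)) = 1.000000.
Step 6: alpha = 0.1. fail to reject H0.

R = 6, z = 0.0000, p = 1.000000, fail to reject H0.


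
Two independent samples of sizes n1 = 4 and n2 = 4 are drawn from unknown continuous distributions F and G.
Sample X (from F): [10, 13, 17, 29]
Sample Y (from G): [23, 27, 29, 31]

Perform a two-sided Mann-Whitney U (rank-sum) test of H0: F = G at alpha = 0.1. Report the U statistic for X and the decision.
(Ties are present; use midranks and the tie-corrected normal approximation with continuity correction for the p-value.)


Step 1: Combine and sort all 8 observations; assign midranks.
sorted (value, group): (10,X), (13,X), (17,X), (23,Y), (27,Y), (29,X), (29,Y), (31,Y)
ranks: 10->1, 13->2, 17->3, 23->4, 27->5, 29->6.5, 29->6.5, 31->8
Step 2: Rank sum for X: R1 = 1 + 2 + 3 + 6.5 = 12.5.
Step 3: U_X = R1 - n1(n1+1)/2 = 12.5 - 4*5/2 = 12.5 - 10 = 2.5.
       U_Y = n1*n2 - U_X = 16 - 2.5 = 13.5.
Step 4: Ties are present, so use the tie-corrected normal approximation (with continuity correction) for the p-value.
Step 5: p-value = 0.146489; compare to alpha = 0.1. fail to reject H0.

U_X = 2.5, p = 0.146489, fail to reject H0 at alpha = 0.1.


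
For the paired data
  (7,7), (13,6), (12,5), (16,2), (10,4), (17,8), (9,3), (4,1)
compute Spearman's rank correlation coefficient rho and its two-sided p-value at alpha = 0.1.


Step 1: Rank x and y separately (midranks; no ties here).
rank(x): 7->2, 13->6, 12->5, 16->7, 10->4, 17->8, 9->3, 4->1
rank(y): 7->7, 6->6, 5->5, 2->2, 4->4, 8->8, 3->3, 1->1
Step 2: d_i = R_x(i) - R_y(i); compute d_i^2.
  (2-7)^2=25, (6-6)^2=0, (5-5)^2=0, (7-2)^2=25, (4-4)^2=0, (8-8)^2=0, (3-3)^2=0, (1-1)^2=0
sum(d^2) = 50.
Step 3: rho = 1 - 6*50 / (8*(8^2 - 1)) = 1 - 300/504 = 0.404762.
Step 4: Under H0, t = rho * sqrt((n-2)/(1-rho^2)) = 1.0842 ~ t(6).
Step 5: Two-sided p-value from the t-distribution with 6 df = 0.319889.
Step 6: alpha = 0.1. fail to reject H0.

rho = 0.4048, p = 0.319889, fail to reject H0 at alpha = 0.1.


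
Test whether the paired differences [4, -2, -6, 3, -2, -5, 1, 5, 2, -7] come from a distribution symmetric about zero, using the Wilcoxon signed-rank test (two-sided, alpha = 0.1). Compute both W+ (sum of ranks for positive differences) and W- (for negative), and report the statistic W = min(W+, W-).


Step 1: Drop any zero differences (none here) and take |d_i|.
|d| = [4, 2, 6, 3, 2, 5, 1, 5, 2, 7]
Step 2: Midrank |d_i| (ties get averaged ranks).
ranks: |4|->6, |2|->3, |6|->9, |3|->5, |2|->3, |5|->7.5, |1|->1, |5|->7.5, |2|->3, |7|->10
Step 3: Attach original signs; sum ranks with positive sign and with negative sign.
W+ = 6 + 5 + 1 + 7.5 + 3 = 22.5
W- = 3 + 9 + 3 + 7.5 + 10 = 32.5
(Check: W+ + W- = 55 should equal n(n+1)/2 = 55.)
Step 4: Test statistic W = min(W+, W-) = 22.5.
Step 5: Ties in |d|, so use the tie-corrected normal approximation.
        E[W] = n(n+1)/4 = 10*11/4 = 27.5.
        Tie groups: |d|=2 (t=3), |d|=5 (t=2); sum(t^3 - t) = 30.
        Var[W] = n(n+1)(2n+1)/24 - sum(t^3-t)/48 = 2310/24 - 30/48 = 95.625.
        z = (W - E[W]) / sqrt(Var[W]) = (22.5 - 27.5) / 9.7788 = -0.5113.
        Two-sided p = 2*Phi(z) = 0.609134.
Step 6: alpha = 0.1. fail to reject H0.

W+ = 22.5, W- = 32.5, W = min = 22.5, p = 0.609134, fail to reject H0.
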